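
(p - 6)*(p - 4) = p^2 - 10*p + 24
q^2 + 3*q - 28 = (q - 4)*(q + 7)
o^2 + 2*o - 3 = (o - 1)*(o + 3)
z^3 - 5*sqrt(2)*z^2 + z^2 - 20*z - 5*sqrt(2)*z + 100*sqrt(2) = (z - 4)*(z + 5)*(z - 5*sqrt(2))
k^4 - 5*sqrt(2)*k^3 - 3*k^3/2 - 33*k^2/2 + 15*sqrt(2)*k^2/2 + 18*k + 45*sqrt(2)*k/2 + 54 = (k - 3)*(k + 3/2)*(k - 6*sqrt(2))*(k + sqrt(2))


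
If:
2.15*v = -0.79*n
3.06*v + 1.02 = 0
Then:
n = 0.91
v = -0.33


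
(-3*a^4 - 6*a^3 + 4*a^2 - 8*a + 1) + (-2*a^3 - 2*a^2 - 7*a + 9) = -3*a^4 - 8*a^3 + 2*a^2 - 15*a + 10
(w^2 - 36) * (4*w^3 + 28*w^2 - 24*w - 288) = 4*w^5 + 28*w^4 - 168*w^3 - 1296*w^2 + 864*w + 10368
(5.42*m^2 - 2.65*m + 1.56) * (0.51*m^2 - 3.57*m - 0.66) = 2.7642*m^4 - 20.7009*m^3 + 6.6789*m^2 - 3.8202*m - 1.0296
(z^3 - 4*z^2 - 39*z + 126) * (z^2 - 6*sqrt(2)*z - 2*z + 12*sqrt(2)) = z^5 - 6*sqrt(2)*z^4 - 6*z^4 - 31*z^3 + 36*sqrt(2)*z^3 + 204*z^2 + 186*sqrt(2)*z^2 - 1224*sqrt(2)*z - 252*z + 1512*sqrt(2)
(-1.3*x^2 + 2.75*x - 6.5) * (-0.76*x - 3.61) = 0.988*x^3 + 2.603*x^2 - 4.9875*x + 23.465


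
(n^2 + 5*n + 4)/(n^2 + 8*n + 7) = (n + 4)/(n + 7)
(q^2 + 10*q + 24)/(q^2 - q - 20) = (q + 6)/(q - 5)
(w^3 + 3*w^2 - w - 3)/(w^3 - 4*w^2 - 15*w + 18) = (w + 1)/(w - 6)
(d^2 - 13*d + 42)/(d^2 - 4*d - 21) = (d - 6)/(d + 3)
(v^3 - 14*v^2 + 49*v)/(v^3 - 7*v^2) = (v - 7)/v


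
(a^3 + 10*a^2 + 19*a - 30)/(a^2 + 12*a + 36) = (a^2 + 4*a - 5)/(a + 6)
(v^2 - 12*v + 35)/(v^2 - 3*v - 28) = (v - 5)/(v + 4)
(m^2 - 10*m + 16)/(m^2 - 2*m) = (m - 8)/m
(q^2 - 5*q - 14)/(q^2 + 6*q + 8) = (q - 7)/(q + 4)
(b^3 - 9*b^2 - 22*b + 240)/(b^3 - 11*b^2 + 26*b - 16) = (b^2 - b - 30)/(b^2 - 3*b + 2)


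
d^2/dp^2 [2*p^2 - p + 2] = 4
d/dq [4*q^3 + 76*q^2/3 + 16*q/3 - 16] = 12*q^2 + 152*q/3 + 16/3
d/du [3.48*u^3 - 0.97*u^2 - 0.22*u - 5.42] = 10.44*u^2 - 1.94*u - 0.22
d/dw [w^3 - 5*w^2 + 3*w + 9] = 3*w^2 - 10*w + 3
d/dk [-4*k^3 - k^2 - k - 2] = -12*k^2 - 2*k - 1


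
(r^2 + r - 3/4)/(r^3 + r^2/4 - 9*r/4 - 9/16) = 4*(2*r - 1)/(8*r^2 - 10*r - 3)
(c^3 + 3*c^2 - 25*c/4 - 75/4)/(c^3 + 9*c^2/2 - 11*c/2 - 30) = (c + 5/2)/(c + 4)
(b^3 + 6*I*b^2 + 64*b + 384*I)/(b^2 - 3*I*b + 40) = (b^2 + 14*I*b - 48)/(b + 5*I)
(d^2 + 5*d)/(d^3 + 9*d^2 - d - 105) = d/(d^2 + 4*d - 21)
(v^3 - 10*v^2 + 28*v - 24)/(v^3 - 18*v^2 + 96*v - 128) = (v^2 - 8*v + 12)/(v^2 - 16*v + 64)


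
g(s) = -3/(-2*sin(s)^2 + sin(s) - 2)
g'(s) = -3*(4*sin(s)*cos(s) - cos(s))/(-2*sin(s)^2 + sin(s) - 2)^2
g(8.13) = 1.04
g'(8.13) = 0.28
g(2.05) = 1.12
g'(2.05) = 0.49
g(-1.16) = 0.65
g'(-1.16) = 0.26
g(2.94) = 1.60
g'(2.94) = -0.17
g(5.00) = 0.63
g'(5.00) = 0.18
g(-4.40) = 1.05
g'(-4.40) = 0.32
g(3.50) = 1.16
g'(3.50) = -1.00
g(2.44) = 1.37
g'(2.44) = 0.76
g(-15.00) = 0.86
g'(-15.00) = -0.67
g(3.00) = 1.58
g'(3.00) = -0.36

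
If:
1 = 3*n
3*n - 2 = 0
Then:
No Solution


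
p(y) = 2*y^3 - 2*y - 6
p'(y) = 6*y^2 - 2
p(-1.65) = -11.68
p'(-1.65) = 14.34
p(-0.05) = -5.90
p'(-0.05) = -1.98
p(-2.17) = -22.10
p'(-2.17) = 26.25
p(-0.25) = -5.53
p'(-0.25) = -1.62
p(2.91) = 37.46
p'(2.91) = 48.81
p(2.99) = 41.48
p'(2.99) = 51.64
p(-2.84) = -46.13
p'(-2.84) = 46.39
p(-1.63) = -11.40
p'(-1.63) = 13.94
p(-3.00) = -54.00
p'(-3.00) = 52.00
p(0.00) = -6.00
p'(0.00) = -2.00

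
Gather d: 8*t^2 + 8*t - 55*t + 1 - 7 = 8*t^2 - 47*t - 6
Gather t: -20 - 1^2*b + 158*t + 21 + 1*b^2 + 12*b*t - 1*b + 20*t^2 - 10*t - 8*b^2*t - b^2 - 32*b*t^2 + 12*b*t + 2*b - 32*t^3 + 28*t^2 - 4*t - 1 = -32*t^3 + t^2*(48 - 32*b) + t*(-8*b^2 + 24*b + 144)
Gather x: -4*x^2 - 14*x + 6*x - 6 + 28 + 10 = -4*x^2 - 8*x + 32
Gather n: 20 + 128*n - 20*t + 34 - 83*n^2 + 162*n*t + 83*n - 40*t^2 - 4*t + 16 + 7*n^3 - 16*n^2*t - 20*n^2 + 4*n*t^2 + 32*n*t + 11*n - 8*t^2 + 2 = 7*n^3 + n^2*(-16*t - 103) + n*(4*t^2 + 194*t + 222) - 48*t^2 - 24*t + 72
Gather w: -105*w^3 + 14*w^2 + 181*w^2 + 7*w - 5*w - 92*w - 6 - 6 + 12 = -105*w^3 + 195*w^2 - 90*w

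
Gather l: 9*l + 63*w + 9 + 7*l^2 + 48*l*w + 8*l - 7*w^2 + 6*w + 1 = 7*l^2 + l*(48*w + 17) - 7*w^2 + 69*w + 10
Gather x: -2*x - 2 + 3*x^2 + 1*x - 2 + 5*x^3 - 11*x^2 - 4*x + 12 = 5*x^3 - 8*x^2 - 5*x + 8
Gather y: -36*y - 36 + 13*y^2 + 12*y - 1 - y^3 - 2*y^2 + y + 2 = -y^3 + 11*y^2 - 23*y - 35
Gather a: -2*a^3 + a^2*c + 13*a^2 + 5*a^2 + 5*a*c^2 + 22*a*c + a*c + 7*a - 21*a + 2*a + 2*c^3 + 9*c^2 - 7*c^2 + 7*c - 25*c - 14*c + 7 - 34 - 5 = -2*a^3 + a^2*(c + 18) + a*(5*c^2 + 23*c - 12) + 2*c^3 + 2*c^2 - 32*c - 32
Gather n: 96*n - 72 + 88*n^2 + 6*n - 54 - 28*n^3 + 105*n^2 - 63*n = -28*n^3 + 193*n^2 + 39*n - 126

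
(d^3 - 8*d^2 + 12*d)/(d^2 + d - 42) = d*(d - 2)/(d + 7)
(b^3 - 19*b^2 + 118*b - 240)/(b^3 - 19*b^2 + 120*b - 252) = (b^2 - 13*b + 40)/(b^2 - 13*b + 42)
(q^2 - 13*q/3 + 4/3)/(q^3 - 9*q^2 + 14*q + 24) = (q - 1/3)/(q^2 - 5*q - 6)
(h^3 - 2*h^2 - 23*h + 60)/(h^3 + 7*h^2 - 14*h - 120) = (h - 3)/(h + 6)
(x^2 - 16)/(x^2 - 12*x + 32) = (x + 4)/(x - 8)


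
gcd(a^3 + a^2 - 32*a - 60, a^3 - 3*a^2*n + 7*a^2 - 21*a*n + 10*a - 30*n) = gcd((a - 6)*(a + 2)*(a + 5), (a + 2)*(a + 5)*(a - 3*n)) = a^2 + 7*a + 10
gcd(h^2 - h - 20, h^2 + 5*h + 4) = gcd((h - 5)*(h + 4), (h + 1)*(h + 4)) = h + 4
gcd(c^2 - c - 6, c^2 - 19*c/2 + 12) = 1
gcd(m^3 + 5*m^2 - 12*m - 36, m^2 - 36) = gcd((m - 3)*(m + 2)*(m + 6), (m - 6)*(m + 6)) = m + 6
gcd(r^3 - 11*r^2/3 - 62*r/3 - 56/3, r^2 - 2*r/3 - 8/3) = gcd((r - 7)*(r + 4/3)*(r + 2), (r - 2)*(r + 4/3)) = r + 4/3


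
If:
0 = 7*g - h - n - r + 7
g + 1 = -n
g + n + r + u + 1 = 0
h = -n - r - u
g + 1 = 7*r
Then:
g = -1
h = 0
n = 0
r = 0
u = 0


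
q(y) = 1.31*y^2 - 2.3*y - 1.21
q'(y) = 2.62*y - 2.3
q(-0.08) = -1.02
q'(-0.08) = -2.51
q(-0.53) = 0.38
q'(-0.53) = -3.69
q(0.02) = -1.26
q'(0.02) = -2.25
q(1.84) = -1.01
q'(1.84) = 2.52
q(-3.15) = 19.03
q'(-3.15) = -10.55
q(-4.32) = 33.17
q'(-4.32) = -13.62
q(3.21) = 4.91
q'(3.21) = 6.11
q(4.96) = 19.61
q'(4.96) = 10.70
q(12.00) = 159.83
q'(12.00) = 29.14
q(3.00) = 3.68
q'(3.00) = 5.56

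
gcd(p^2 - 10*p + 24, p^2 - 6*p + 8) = p - 4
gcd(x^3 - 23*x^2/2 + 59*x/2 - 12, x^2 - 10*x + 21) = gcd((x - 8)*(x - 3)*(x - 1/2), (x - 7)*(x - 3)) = x - 3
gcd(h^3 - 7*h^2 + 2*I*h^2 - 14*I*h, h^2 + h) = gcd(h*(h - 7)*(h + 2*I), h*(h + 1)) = h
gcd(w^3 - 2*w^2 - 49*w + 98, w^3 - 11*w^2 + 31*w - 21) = w - 7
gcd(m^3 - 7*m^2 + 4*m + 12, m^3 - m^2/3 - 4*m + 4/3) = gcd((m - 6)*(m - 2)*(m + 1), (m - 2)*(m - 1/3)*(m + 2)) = m - 2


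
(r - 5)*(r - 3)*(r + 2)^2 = r^4 - 4*r^3 - 13*r^2 + 28*r + 60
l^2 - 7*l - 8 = (l - 8)*(l + 1)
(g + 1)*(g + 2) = g^2 + 3*g + 2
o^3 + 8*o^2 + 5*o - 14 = (o - 1)*(o + 2)*(o + 7)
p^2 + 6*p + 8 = (p + 2)*(p + 4)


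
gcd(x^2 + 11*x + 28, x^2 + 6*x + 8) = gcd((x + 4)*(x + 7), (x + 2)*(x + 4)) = x + 4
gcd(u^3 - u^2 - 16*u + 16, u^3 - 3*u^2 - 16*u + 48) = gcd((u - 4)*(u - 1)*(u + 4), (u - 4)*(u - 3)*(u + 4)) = u^2 - 16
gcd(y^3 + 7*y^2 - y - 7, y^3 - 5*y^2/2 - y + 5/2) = y^2 - 1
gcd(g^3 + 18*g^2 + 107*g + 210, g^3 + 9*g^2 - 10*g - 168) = g^2 + 13*g + 42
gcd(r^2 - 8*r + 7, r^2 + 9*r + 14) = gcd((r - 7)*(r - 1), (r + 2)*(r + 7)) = 1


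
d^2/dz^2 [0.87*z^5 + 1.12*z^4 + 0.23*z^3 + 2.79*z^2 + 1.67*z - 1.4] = 17.4*z^3 + 13.44*z^2 + 1.38*z + 5.58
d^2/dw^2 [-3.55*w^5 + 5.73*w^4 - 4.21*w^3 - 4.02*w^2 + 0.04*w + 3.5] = -71.0*w^3 + 68.76*w^2 - 25.26*w - 8.04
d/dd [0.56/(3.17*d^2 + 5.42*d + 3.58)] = (-3.5504*d - 3.0352)/(3.17*d^2 + 5.42*d + 3.58)^2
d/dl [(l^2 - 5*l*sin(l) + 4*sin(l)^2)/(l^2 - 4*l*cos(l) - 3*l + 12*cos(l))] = ((l^2 - 5*l*sin(l) + 4*sin(l)^2)*(-4*l*sin(l) - 2*l + 12*sin(l) + 4*cos(l) + 3) + (l^2 - 4*l*cos(l) - 3*l + 12*cos(l))*(-5*l*cos(l) + 2*l - 5*sin(l) + 4*sin(2*l)))/((l - 3)^2*(l - 4*cos(l))^2)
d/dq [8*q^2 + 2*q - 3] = 16*q + 2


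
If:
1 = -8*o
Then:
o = -1/8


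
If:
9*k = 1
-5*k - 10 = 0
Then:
No Solution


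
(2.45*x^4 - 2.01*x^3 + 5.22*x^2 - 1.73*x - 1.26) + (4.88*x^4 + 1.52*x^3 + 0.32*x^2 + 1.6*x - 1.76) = 7.33*x^4 - 0.49*x^3 + 5.54*x^2 - 0.13*x - 3.02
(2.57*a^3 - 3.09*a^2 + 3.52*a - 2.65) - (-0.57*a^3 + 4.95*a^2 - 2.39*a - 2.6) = 3.14*a^3 - 8.04*a^2 + 5.91*a - 0.0499999999999998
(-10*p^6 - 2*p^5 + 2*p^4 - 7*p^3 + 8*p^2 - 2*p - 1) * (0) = 0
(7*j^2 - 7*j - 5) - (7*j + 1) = 7*j^2 - 14*j - 6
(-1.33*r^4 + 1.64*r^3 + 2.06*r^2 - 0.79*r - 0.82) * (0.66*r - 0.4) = -0.8778*r^5 + 1.6144*r^4 + 0.7036*r^3 - 1.3454*r^2 - 0.2252*r + 0.328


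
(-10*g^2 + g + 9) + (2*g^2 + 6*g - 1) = -8*g^2 + 7*g + 8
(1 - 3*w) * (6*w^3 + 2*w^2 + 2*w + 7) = -18*w^4 - 4*w^2 - 19*w + 7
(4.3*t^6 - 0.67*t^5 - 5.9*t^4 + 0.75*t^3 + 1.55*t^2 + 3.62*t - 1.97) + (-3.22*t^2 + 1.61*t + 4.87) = 4.3*t^6 - 0.67*t^5 - 5.9*t^4 + 0.75*t^3 - 1.67*t^2 + 5.23*t + 2.9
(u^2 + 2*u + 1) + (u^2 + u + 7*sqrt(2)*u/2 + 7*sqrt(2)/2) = 2*u^2 + 3*u + 7*sqrt(2)*u/2 + 1 + 7*sqrt(2)/2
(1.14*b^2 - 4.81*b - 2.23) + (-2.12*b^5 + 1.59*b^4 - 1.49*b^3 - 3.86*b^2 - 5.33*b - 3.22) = -2.12*b^5 + 1.59*b^4 - 1.49*b^3 - 2.72*b^2 - 10.14*b - 5.45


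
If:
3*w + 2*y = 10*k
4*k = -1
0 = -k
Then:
No Solution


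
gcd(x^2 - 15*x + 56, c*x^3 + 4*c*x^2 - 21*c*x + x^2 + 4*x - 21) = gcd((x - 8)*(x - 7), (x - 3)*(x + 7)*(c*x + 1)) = 1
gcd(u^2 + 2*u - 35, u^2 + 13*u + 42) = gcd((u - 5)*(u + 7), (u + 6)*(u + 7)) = u + 7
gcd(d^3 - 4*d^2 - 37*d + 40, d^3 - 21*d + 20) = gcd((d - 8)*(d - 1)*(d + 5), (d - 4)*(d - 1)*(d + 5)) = d^2 + 4*d - 5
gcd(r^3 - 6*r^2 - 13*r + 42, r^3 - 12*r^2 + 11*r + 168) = r^2 - 4*r - 21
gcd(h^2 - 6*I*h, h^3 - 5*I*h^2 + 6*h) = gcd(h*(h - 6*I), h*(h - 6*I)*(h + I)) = h^2 - 6*I*h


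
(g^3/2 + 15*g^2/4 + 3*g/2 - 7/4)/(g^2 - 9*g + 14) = (2*g^3 + 15*g^2 + 6*g - 7)/(4*(g^2 - 9*g + 14))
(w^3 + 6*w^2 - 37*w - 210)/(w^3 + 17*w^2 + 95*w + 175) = (w - 6)/(w + 5)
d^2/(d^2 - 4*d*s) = d/(d - 4*s)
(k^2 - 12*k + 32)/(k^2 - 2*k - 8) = (k - 8)/(k + 2)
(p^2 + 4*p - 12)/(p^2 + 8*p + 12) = (p - 2)/(p + 2)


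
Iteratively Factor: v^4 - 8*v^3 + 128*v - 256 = (v - 4)*(v^3 - 4*v^2 - 16*v + 64) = (v - 4)*(v + 4)*(v^2 - 8*v + 16) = (v - 4)^2*(v + 4)*(v - 4)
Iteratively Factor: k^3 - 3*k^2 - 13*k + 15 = (k + 3)*(k^2 - 6*k + 5) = (k - 1)*(k + 3)*(k - 5)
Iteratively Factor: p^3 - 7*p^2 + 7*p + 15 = (p - 5)*(p^2 - 2*p - 3) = (p - 5)*(p + 1)*(p - 3)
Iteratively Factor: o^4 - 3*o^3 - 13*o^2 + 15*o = (o - 1)*(o^3 - 2*o^2 - 15*o) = (o - 1)*(o + 3)*(o^2 - 5*o) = o*(o - 1)*(o + 3)*(o - 5)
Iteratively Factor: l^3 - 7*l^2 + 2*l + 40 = (l - 5)*(l^2 - 2*l - 8) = (l - 5)*(l + 2)*(l - 4)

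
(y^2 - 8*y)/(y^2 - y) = (y - 8)/(y - 1)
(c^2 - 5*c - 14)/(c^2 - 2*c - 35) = (c + 2)/(c + 5)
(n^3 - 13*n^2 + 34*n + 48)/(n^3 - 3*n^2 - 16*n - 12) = (n - 8)/(n + 2)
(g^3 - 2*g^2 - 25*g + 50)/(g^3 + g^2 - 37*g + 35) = (g^2 + 3*g - 10)/(g^2 + 6*g - 7)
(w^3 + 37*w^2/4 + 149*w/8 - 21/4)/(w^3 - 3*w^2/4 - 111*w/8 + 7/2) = (w + 6)/(w - 4)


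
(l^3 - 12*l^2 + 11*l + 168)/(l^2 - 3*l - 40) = (l^2 - 4*l - 21)/(l + 5)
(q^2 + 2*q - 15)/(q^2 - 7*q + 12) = (q + 5)/(q - 4)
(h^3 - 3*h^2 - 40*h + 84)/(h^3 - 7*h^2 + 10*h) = (h^2 - h - 42)/(h*(h - 5))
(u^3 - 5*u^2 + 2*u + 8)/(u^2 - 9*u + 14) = (u^2 - 3*u - 4)/(u - 7)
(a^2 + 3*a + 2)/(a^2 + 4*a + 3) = (a + 2)/(a + 3)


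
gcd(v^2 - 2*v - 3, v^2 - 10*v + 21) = v - 3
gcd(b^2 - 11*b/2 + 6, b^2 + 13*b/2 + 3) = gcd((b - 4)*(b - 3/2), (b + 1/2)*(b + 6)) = 1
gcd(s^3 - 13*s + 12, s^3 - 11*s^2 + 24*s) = s - 3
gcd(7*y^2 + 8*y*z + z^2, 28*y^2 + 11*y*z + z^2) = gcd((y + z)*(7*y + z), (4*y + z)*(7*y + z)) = 7*y + z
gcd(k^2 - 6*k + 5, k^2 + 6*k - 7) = k - 1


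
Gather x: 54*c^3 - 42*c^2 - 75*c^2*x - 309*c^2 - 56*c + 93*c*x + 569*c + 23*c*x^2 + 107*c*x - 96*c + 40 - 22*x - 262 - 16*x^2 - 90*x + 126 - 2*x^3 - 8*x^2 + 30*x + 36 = 54*c^3 - 351*c^2 + 417*c - 2*x^3 + x^2*(23*c - 24) + x*(-75*c^2 + 200*c - 82) - 60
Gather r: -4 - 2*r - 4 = -2*r - 8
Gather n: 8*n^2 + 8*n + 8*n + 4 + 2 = 8*n^2 + 16*n + 6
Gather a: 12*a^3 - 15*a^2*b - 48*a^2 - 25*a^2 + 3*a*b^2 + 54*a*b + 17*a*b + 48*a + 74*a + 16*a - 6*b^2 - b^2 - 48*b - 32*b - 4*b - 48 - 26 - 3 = 12*a^3 + a^2*(-15*b - 73) + a*(3*b^2 + 71*b + 138) - 7*b^2 - 84*b - 77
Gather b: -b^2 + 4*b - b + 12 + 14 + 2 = -b^2 + 3*b + 28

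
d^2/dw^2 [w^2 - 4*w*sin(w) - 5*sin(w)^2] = 4*w*sin(w) + 20*sin(w)^2 - 8*cos(w) - 8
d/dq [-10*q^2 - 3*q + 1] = -20*q - 3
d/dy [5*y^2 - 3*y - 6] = 10*y - 3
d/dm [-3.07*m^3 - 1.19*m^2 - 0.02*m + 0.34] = -9.21*m^2 - 2.38*m - 0.02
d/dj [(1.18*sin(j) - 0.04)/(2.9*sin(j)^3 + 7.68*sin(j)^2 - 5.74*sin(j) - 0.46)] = (-6.844*sin(j)^3 - 8.7144*sin(j)^2 + 0.6144*sin(j) - 0.7724)*cos(j)/(8.41*sin(j)^6 + 44.544*sin(j)^5 + 25.6904*sin(j)^4 - 90.8344*sin(j)^3 + 25.882*sin(j)^2 + 5.2808*sin(j) + 0.2116)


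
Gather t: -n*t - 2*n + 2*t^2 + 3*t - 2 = -2*n + 2*t^2 + t*(3 - n) - 2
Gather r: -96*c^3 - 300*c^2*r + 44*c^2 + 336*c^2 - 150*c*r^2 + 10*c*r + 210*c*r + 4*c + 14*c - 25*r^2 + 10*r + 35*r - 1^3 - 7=-96*c^3 + 380*c^2 + 18*c + r^2*(-150*c - 25) + r*(-300*c^2 + 220*c + 45) - 8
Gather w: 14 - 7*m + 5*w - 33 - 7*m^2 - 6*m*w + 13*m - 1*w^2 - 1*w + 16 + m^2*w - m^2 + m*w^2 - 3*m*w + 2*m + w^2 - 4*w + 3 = -8*m^2 + m*w^2 + 8*m + w*(m^2 - 9*m)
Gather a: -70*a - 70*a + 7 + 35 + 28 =70 - 140*a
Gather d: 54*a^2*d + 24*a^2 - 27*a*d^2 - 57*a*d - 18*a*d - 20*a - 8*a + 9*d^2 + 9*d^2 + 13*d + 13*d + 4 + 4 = 24*a^2 - 28*a + d^2*(18 - 27*a) + d*(54*a^2 - 75*a + 26) + 8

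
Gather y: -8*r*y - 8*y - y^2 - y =-y^2 + y*(-8*r - 9)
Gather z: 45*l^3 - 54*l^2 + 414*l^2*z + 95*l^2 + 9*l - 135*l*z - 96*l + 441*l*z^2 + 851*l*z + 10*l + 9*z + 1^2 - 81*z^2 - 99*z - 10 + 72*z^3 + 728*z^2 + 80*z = 45*l^3 + 41*l^2 - 77*l + 72*z^3 + z^2*(441*l + 647) + z*(414*l^2 + 716*l - 10) - 9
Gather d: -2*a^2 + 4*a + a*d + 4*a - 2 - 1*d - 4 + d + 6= -2*a^2 + a*d + 8*a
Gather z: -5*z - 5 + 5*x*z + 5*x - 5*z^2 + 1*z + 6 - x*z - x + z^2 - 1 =4*x - 4*z^2 + z*(4*x - 4)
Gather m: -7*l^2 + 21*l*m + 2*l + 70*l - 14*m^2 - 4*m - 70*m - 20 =-7*l^2 + 72*l - 14*m^2 + m*(21*l - 74) - 20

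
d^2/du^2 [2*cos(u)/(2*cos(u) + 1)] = 2*(-cos(u) + cos(2*u) - 3)/(2*cos(u) + 1)^3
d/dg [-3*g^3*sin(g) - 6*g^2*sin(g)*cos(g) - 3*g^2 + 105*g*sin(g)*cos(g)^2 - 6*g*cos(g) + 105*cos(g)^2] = -3*g^3*cos(g) - 9*g^2*sin(g) - 6*g^2*cos(2*g) + 6*g*sin(g) - 6*g*sin(2*g) + 105*g*cos(g)/4 + 315*g*cos(3*g)/4 - 6*g + 105*sin(g)/4 - 105*sin(2*g) + 105*sin(3*g)/4 - 6*cos(g)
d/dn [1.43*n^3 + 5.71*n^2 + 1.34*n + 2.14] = 4.29*n^2 + 11.42*n + 1.34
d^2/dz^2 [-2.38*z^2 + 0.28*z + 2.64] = -4.76000000000000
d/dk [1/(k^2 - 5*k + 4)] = (5 - 2*k)/(k^2 - 5*k + 4)^2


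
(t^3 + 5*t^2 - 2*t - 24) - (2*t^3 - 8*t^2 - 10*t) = -t^3 + 13*t^2 + 8*t - 24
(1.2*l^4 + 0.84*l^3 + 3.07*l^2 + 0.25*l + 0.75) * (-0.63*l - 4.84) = -0.756*l^5 - 6.3372*l^4 - 5.9997*l^3 - 15.0163*l^2 - 1.6825*l - 3.63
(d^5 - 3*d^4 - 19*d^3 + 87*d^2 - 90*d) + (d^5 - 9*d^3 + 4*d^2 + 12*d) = 2*d^5 - 3*d^4 - 28*d^3 + 91*d^2 - 78*d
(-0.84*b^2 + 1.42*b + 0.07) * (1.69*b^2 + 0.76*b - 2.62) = -1.4196*b^4 + 1.7614*b^3 + 3.3983*b^2 - 3.6672*b - 0.1834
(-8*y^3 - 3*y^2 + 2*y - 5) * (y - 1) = -8*y^4 + 5*y^3 + 5*y^2 - 7*y + 5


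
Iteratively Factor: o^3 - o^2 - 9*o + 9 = (o + 3)*(o^2 - 4*o + 3) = (o - 3)*(o + 3)*(o - 1)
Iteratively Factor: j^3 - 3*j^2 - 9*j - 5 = (j + 1)*(j^2 - 4*j - 5) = (j - 5)*(j + 1)*(j + 1)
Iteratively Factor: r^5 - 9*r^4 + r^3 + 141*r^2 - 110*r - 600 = (r - 5)*(r^4 - 4*r^3 - 19*r^2 + 46*r + 120) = (r - 5)*(r + 3)*(r^3 - 7*r^2 + 2*r + 40) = (r - 5)*(r - 4)*(r + 3)*(r^2 - 3*r - 10) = (r - 5)^2*(r - 4)*(r + 3)*(r + 2)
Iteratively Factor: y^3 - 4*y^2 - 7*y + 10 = (y - 1)*(y^2 - 3*y - 10) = (y - 5)*(y - 1)*(y + 2)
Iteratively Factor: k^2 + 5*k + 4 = (k + 4)*(k + 1)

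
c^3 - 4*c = c*(c - 2)*(c + 2)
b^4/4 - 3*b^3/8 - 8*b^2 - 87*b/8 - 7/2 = (b/4 + 1)*(b - 7)*(b + 1/2)*(b + 1)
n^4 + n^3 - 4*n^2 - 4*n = n*(n - 2)*(n + 1)*(n + 2)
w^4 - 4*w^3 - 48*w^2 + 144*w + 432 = (w - 6)^2*(w + 2)*(w + 6)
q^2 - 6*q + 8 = (q - 4)*(q - 2)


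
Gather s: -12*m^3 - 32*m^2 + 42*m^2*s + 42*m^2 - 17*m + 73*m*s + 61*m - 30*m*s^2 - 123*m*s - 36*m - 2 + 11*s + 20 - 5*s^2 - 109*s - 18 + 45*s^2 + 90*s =-12*m^3 + 10*m^2 + 8*m + s^2*(40 - 30*m) + s*(42*m^2 - 50*m - 8)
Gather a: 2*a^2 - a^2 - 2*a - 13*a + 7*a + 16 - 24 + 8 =a^2 - 8*a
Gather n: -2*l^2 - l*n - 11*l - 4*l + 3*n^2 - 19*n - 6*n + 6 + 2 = -2*l^2 - 15*l + 3*n^2 + n*(-l - 25) + 8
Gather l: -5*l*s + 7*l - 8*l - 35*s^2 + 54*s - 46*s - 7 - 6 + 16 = l*(-5*s - 1) - 35*s^2 + 8*s + 3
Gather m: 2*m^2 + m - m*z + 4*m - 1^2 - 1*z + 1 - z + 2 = 2*m^2 + m*(5 - z) - 2*z + 2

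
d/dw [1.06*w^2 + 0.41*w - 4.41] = 2.12*w + 0.41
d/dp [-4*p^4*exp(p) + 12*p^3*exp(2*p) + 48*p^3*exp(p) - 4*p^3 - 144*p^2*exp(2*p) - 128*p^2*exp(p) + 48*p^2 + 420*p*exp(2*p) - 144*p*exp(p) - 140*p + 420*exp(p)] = -4*p^4*exp(p) + 24*p^3*exp(2*p) + 32*p^3*exp(p) - 252*p^2*exp(2*p) + 16*p^2*exp(p) - 12*p^2 + 552*p*exp(2*p) - 400*p*exp(p) + 96*p + 420*exp(2*p) + 276*exp(p) - 140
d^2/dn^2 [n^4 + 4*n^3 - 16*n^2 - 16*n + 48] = 12*n^2 + 24*n - 32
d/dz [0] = 0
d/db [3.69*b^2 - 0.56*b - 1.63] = 7.38*b - 0.56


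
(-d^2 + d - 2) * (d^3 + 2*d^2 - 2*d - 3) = -d^5 - d^4 + 2*d^3 - 3*d^2 + d + 6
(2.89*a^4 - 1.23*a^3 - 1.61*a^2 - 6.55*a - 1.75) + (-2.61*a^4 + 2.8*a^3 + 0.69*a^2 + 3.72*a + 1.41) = 0.28*a^4 + 1.57*a^3 - 0.92*a^2 - 2.83*a - 0.34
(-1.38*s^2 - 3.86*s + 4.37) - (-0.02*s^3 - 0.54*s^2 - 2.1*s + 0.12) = 0.02*s^3 - 0.84*s^2 - 1.76*s + 4.25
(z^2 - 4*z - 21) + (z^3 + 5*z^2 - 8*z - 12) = z^3 + 6*z^2 - 12*z - 33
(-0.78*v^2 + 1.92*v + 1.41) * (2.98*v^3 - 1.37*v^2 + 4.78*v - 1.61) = -2.3244*v^5 + 6.7902*v^4 - 2.157*v^3 + 8.5017*v^2 + 3.6486*v - 2.2701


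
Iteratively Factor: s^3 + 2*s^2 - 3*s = (s)*(s^2 + 2*s - 3) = s*(s - 1)*(s + 3)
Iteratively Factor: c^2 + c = (c)*(c + 1)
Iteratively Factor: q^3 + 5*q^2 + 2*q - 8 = (q + 2)*(q^2 + 3*q - 4) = (q + 2)*(q + 4)*(q - 1)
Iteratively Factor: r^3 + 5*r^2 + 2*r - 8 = (r + 4)*(r^2 + r - 2) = (r - 1)*(r + 4)*(r + 2)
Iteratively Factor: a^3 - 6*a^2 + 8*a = (a - 2)*(a^2 - 4*a) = a*(a - 2)*(a - 4)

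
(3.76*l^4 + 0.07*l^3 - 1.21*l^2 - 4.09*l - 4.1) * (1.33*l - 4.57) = 5.0008*l^5 - 17.0901*l^4 - 1.9292*l^3 + 0.0899999999999999*l^2 + 13.2383*l + 18.737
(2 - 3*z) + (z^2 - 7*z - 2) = z^2 - 10*z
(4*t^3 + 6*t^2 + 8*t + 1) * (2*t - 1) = 8*t^4 + 8*t^3 + 10*t^2 - 6*t - 1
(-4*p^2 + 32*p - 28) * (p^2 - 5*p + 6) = -4*p^4 + 52*p^3 - 212*p^2 + 332*p - 168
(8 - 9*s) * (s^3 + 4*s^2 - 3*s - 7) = -9*s^4 - 28*s^3 + 59*s^2 + 39*s - 56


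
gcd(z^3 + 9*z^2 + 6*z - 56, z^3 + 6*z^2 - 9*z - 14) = z^2 + 5*z - 14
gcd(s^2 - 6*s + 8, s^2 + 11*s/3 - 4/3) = 1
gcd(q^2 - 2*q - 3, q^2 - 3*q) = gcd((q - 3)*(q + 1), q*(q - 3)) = q - 3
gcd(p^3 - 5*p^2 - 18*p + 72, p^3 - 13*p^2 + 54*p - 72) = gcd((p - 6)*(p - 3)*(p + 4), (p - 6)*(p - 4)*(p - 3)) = p^2 - 9*p + 18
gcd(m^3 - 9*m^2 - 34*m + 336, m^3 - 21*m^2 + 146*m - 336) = m^2 - 15*m + 56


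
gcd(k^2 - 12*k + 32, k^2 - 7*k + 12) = k - 4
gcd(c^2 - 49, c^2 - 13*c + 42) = c - 7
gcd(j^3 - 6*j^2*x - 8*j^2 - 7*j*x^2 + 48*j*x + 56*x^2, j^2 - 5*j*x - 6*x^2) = j + x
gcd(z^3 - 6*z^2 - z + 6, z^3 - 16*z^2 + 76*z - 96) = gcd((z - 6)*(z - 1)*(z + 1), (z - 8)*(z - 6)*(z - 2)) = z - 6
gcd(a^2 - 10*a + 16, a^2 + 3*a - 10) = a - 2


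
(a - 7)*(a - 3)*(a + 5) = a^3 - 5*a^2 - 29*a + 105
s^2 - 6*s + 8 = (s - 4)*(s - 2)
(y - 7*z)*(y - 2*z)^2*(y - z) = y^4 - 12*y^3*z + 43*y^2*z^2 - 60*y*z^3 + 28*z^4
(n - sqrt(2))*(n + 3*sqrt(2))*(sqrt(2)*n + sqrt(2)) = sqrt(2)*n^3 + sqrt(2)*n^2 + 4*n^2 - 6*sqrt(2)*n + 4*n - 6*sqrt(2)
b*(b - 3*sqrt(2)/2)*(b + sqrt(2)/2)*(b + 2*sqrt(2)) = b^4 + sqrt(2)*b^3 - 11*b^2/2 - 3*sqrt(2)*b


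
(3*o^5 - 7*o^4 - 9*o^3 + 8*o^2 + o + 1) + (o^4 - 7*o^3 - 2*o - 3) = 3*o^5 - 6*o^4 - 16*o^3 + 8*o^2 - o - 2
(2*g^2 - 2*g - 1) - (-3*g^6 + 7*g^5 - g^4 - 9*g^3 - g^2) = 3*g^6 - 7*g^5 + g^4 + 9*g^3 + 3*g^2 - 2*g - 1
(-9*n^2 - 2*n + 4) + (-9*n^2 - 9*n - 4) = -18*n^2 - 11*n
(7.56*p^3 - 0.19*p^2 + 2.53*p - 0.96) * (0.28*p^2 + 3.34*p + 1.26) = 2.1168*p^5 + 25.1972*p^4 + 9.5994*p^3 + 7.942*p^2 - 0.0186000000000002*p - 1.2096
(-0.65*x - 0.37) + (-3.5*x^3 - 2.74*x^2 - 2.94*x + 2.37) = -3.5*x^3 - 2.74*x^2 - 3.59*x + 2.0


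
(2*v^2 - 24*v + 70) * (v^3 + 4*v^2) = 2*v^5 - 16*v^4 - 26*v^3 + 280*v^2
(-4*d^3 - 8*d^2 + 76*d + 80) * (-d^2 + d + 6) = 4*d^5 + 4*d^4 - 108*d^3 - 52*d^2 + 536*d + 480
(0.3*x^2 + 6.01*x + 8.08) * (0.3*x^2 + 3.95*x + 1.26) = 0.09*x^4 + 2.988*x^3 + 26.5415*x^2 + 39.4886*x + 10.1808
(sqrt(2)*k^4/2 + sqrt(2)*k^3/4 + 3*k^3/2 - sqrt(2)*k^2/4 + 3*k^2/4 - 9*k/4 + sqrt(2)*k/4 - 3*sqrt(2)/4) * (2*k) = sqrt(2)*k^5 + sqrt(2)*k^4/2 + 3*k^4 - sqrt(2)*k^3/2 + 3*k^3/2 - 9*k^2/2 + sqrt(2)*k^2/2 - 3*sqrt(2)*k/2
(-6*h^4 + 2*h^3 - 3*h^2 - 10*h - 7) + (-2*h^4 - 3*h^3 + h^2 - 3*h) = -8*h^4 - h^3 - 2*h^2 - 13*h - 7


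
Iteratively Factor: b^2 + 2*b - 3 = (b + 3)*(b - 1)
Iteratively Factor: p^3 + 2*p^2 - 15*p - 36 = (p + 3)*(p^2 - p - 12) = (p - 4)*(p + 3)*(p + 3)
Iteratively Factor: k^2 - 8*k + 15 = (k - 3)*(k - 5)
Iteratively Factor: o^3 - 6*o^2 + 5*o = (o)*(o^2 - 6*o + 5) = o*(o - 5)*(o - 1)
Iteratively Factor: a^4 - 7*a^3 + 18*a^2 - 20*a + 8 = (a - 2)*(a^3 - 5*a^2 + 8*a - 4) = (a - 2)^2*(a^2 - 3*a + 2) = (a - 2)^3*(a - 1)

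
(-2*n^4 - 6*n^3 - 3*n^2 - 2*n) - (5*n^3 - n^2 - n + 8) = -2*n^4 - 11*n^3 - 2*n^2 - n - 8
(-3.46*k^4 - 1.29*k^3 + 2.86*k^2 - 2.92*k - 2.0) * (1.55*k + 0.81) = -5.363*k^5 - 4.8021*k^4 + 3.3881*k^3 - 2.2094*k^2 - 5.4652*k - 1.62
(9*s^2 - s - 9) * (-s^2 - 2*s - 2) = -9*s^4 - 17*s^3 - 7*s^2 + 20*s + 18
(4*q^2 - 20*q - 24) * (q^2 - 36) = 4*q^4 - 20*q^3 - 168*q^2 + 720*q + 864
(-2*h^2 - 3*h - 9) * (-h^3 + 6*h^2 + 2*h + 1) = 2*h^5 - 9*h^4 - 13*h^3 - 62*h^2 - 21*h - 9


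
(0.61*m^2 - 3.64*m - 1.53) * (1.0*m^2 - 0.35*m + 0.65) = 0.61*m^4 - 3.8535*m^3 + 0.1405*m^2 - 1.8305*m - 0.9945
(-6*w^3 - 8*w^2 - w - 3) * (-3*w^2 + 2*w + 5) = 18*w^5 + 12*w^4 - 43*w^3 - 33*w^2 - 11*w - 15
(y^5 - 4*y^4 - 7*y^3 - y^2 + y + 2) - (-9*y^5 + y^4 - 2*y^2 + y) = 10*y^5 - 5*y^4 - 7*y^3 + y^2 + 2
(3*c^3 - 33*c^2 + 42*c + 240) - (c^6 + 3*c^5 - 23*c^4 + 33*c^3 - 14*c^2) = -c^6 - 3*c^5 + 23*c^4 - 30*c^3 - 19*c^2 + 42*c + 240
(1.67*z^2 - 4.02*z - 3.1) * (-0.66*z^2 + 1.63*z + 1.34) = -1.1022*z^4 + 5.3753*z^3 - 2.2688*z^2 - 10.4398*z - 4.154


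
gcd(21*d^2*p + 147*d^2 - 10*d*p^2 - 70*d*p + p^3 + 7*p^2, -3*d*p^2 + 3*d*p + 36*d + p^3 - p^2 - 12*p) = -3*d + p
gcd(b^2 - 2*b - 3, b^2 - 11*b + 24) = b - 3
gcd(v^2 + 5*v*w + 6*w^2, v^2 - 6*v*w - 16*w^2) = v + 2*w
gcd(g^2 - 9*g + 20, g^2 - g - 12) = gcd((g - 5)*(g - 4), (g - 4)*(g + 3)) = g - 4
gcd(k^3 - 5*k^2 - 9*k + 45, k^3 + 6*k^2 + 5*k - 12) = k + 3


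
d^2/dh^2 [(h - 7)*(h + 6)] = 2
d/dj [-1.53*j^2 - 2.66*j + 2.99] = -3.06*j - 2.66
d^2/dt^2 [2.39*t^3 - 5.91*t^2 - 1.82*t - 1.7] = 14.34*t - 11.82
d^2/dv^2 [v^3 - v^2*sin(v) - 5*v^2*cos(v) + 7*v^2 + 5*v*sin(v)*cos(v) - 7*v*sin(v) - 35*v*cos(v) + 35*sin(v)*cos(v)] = v^2*sin(v) + 5*v^2*cos(v) + 27*v*sin(v) - 10*v*sin(2*v) + 31*v*cos(v) + 6*v + 68*sin(v) - 70*sin(2*v) - 24*cos(v) + 10*cos(2*v) + 14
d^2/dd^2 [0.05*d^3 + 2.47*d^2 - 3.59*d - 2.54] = 0.3*d + 4.94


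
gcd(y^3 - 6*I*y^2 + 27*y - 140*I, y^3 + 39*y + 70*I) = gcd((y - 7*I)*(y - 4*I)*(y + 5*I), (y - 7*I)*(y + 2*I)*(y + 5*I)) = y^2 - 2*I*y + 35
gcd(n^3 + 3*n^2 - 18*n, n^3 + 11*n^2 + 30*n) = n^2 + 6*n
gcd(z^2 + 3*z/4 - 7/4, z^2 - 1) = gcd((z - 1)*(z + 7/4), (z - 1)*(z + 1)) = z - 1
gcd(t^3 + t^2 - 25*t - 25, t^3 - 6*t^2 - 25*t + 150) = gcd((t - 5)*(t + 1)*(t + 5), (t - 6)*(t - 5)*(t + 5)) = t^2 - 25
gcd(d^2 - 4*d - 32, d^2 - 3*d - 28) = d + 4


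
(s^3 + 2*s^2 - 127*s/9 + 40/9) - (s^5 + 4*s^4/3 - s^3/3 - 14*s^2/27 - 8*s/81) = -s^5 - 4*s^4/3 + 4*s^3/3 + 68*s^2/27 - 1135*s/81 + 40/9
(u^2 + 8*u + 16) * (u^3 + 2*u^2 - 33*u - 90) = u^5 + 10*u^4 - u^3 - 322*u^2 - 1248*u - 1440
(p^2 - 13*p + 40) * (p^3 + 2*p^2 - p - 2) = p^5 - 11*p^4 + 13*p^3 + 91*p^2 - 14*p - 80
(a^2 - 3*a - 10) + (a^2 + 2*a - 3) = 2*a^2 - a - 13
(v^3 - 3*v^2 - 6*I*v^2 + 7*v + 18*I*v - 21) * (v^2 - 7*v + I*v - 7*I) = v^5 - 10*v^4 - 5*I*v^4 + 34*v^3 + 50*I*v^3 - 130*v^2 - 98*I*v^2 + 273*v - 70*I*v + 147*I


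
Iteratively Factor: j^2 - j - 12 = (j - 4)*(j + 3)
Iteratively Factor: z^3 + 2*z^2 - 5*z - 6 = (z - 2)*(z^2 + 4*z + 3) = (z - 2)*(z + 1)*(z + 3)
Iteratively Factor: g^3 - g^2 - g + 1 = (g - 1)*(g^2 - 1) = (g - 1)*(g + 1)*(g - 1)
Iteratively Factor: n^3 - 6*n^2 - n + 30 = (n - 5)*(n^2 - n - 6) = (n - 5)*(n + 2)*(n - 3)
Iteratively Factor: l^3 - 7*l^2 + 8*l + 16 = (l - 4)*(l^2 - 3*l - 4) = (l - 4)^2*(l + 1)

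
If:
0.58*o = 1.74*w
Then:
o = 3.0*w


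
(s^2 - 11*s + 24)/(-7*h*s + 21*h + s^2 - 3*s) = (s - 8)/(-7*h + s)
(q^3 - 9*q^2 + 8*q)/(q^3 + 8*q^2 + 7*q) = (q^2 - 9*q + 8)/(q^2 + 8*q + 7)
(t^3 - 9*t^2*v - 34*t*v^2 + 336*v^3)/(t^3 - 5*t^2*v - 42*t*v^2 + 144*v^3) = (t - 7*v)/(t - 3*v)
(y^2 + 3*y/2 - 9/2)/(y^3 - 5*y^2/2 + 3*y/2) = (y + 3)/(y*(y - 1))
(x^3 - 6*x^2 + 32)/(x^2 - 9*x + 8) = (x^3 - 6*x^2 + 32)/(x^2 - 9*x + 8)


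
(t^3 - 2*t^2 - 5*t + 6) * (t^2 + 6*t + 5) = t^5 + 4*t^4 - 12*t^3 - 34*t^2 + 11*t + 30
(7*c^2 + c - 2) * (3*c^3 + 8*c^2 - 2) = 21*c^5 + 59*c^4 + 2*c^3 - 30*c^2 - 2*c + 4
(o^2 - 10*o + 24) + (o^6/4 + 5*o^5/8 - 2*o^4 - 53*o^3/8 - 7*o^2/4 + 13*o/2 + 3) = o^6/4 + 5*o^5/8 - 2*o^4 - 53*o^3/8 - 3*o^2/4 - 7*o/2 + 27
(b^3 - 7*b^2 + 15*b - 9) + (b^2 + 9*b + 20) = b^3 - 6*b^2 + 24*b + 11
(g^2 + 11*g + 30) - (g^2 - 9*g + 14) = 20*g + 16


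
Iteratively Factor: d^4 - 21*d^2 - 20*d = (d + 4)*(d^3 - 4*d^2 - 5*d) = (d - 5)*(d + 4)*(d^2 + d) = d*(d - 5)*(d + 4)*(d + 1)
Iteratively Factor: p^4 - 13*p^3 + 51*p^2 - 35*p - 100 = (p + 1)*(p^3 - 14*p^2 + 65*p - 100) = (p - 4)*(p + 1)*(p^2 - 10*p + 25) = (p - 5)*(p - 4)*(p + 1)*(p - 5)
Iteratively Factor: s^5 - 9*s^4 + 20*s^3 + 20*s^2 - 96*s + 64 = (s - 2)*(s^4 - 7*s^3 + 6*s^2 + 32*s - 32) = (s - 4)*(s - 2)*(s^3 - 3*s^2 - 6*s + 8) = (s - 4)*(s - 2)*(s - 1)*(s^2 - 2*s - 8) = (s - 4)*(s - 2)*(s - 1)*(s + 2)*(s - 4)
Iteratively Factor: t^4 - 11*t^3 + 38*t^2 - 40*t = (t - 5)*(t^3 - 6*t^2 + 8*t) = (t - 5)*(t - 2)*(t^2 - 4*t) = t*(t - 5)*(t - 2)*(t - 4)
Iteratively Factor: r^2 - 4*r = (r - 4)*(r)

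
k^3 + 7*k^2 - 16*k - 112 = (k - 4)*(k + 4)*(k + 7)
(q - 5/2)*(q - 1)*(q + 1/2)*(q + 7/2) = q^4 + q^3/2 - 39*q^2/4 + 31*q/8 + 35/8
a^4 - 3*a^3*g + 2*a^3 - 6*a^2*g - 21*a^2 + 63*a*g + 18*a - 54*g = (a - 3)*(a - 1)*(a + 6)*(a - 3*g)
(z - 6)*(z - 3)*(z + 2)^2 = z^4 - 5*z^3 - 14*z^2 + 36*z + 72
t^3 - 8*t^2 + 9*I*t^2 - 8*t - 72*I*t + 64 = (t - 8)*(t + I)*(t + 8*I)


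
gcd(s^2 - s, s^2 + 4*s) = s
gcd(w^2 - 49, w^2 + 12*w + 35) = w + 7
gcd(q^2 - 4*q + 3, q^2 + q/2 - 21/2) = q - 3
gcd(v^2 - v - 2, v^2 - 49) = 1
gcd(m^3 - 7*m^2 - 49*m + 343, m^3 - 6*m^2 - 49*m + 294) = m^2 - 49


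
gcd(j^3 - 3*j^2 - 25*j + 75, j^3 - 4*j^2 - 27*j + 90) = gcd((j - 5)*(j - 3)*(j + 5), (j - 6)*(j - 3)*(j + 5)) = j^2 + 2*j - 15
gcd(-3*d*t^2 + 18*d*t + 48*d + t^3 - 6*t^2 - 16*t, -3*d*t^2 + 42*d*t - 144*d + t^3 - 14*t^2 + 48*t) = -3*d*t + 24*d + t^2 - 8*t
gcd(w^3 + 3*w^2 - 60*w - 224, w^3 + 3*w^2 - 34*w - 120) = w + 4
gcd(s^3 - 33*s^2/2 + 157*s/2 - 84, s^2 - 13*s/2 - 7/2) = s - 7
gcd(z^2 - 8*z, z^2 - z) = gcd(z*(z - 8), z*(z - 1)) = z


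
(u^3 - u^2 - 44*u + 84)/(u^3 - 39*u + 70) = (u - 6)/(u - 5)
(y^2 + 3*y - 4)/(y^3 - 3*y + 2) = (y + 4)/(y^2 + y - 2)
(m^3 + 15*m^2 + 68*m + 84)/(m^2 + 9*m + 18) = (m^2 + 9*m + 14)/(m + 3)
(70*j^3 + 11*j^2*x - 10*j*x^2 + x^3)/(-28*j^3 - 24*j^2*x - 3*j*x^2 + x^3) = (-5*j + x)/(2*j + x)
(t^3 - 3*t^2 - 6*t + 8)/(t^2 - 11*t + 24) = (t^3 - 3*t^2 - 6*t + 8)/(t^2 - 11*t + 24)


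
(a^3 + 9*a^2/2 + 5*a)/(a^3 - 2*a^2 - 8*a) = (a + 5/2)/(a - 4)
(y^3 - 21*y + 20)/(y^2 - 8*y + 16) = (y^2 + 4*y - 5)/(y - 4)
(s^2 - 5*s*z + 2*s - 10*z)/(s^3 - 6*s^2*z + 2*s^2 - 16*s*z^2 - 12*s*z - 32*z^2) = (-s + 5*z)/(-s^2 + 6*s*z + 16*z^2)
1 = 1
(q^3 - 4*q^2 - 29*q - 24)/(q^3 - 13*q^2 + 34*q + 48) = (q + 3)/(q - 6)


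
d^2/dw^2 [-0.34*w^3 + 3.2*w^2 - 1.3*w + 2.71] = 6.4 - 2.04*w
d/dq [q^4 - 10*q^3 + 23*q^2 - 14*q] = 4*q^3 - 30*q^2 + 46*q - 14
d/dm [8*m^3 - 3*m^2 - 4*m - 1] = 24*m^2 - 6*m - 4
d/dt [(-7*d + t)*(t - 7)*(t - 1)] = -14*d*t + 56*d + 3*t^2 - 16*t + 7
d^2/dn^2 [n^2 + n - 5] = 2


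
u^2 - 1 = (u - 1)*(u + 1)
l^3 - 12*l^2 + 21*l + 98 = (l - 7)^2*(l + 2)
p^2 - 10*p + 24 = (p - 6)*(p - 4)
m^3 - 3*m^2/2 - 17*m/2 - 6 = (m - 4)*(m + 1)*(m + 3/2)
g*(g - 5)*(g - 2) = g^3 - 7*g^2 + 10*g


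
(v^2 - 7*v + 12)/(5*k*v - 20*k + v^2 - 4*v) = (v - 3)/(5*k + v)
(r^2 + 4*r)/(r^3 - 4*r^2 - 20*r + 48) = r/(r^2 - 8*r + 12)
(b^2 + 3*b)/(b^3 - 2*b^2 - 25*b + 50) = b*(b + 3)/(b^3 - 2*b^2 - 25*b + 50)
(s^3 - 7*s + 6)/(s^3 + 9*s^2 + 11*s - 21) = (s - 2)/(s + 7)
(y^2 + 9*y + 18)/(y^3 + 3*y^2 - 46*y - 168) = (y + 3)/(y^2 - 3*y - 28)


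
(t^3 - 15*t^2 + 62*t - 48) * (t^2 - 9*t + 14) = t^5 - 24*t^4 + 211*t^3 - 816*t^2 + 1300*t - 672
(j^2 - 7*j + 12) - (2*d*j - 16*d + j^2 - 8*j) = -2*d*j + 16*d + j + 12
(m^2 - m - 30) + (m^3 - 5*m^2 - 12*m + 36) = m^3 - 4*m^2 - 13*m + 6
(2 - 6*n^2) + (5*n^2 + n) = -n^2 + n + 2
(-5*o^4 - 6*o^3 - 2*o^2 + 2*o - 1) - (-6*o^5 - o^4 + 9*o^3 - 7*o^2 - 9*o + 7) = 6*o^5 - 4*o^4 - 15*o^3 + 5*o^2 + 11*o - 8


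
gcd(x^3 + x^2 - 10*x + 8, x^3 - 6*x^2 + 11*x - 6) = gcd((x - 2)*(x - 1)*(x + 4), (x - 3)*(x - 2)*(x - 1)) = x^2 - 3*x + 2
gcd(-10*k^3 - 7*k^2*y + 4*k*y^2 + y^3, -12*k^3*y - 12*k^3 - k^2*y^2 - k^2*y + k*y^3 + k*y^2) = 1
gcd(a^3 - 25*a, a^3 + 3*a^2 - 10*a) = a^2 + 5*a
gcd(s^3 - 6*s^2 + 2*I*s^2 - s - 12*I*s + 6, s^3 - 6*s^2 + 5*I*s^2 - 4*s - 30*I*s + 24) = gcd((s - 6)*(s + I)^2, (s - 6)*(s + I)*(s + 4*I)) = s^2 + s*(-6 + I) - 6*I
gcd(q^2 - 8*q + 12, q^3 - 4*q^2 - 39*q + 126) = 1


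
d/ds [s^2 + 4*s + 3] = 2*s + 4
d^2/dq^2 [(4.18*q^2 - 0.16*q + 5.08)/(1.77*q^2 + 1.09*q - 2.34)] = (-17.131476*q^3 + 199.367136*q^2 + 54.828936*q + 99.111608)/(5.545233*q^6 + 10.244583*q^5 - 15.684147*q^4 - 25.792343*q^3 + 20.734974*q^2 + 17.905212*q - 12.812904)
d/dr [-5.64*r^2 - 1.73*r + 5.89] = -11.28*r - 1.73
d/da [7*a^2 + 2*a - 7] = 14*a + 2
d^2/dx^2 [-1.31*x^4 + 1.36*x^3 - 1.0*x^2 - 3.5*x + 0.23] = -15.72*x^2 + 8.16*x - 2.0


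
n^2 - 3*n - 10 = (n - 5)*(n + 2)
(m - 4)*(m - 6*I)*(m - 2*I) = m^3 - 4*m^2 - 8*I*m^2 - 12*m + 32*I*m + 48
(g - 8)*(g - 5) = g^2 - 13*g + 40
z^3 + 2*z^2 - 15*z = z*(z - 3)*(z + 5)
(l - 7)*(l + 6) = l^2 - l - 42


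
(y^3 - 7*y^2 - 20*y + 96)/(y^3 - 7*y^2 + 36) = (y^2 - 4*y - 32)/(y^2 - 4*y - 12)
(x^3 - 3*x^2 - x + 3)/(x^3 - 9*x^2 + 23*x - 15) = (x + 1)/(x - 5)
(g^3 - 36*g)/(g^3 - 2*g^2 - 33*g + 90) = g*(g - 6)/(g^2 - 8*g + 15)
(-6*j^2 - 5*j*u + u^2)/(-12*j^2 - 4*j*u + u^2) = (j + u)/(2*j + u)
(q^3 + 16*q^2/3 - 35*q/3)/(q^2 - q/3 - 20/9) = 3*q*(q + 7)/(3*q + 4)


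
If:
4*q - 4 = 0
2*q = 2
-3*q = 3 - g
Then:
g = 6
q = 1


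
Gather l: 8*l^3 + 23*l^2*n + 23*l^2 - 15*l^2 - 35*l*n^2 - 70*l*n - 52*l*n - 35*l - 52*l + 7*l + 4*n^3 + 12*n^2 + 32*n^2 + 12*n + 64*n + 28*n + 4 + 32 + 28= 8*l^3 + l^2*(23*n + 8) + l*(-35*n^2 - 122*n - 80) + 4*n^3 + 44*n^2 + 104*n + 64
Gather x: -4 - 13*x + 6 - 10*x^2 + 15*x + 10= -10*x^2 + 2*x + 12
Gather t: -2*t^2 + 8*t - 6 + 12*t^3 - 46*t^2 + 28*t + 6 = 12*t^3 - 48*t^2 + 36*t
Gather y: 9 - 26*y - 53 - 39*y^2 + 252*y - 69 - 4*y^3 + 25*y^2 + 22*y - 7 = -4*y^3 - 14*y^2 + 248*y - 120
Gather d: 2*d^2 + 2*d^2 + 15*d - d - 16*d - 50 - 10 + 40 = 4*d^2 - 2*d - 20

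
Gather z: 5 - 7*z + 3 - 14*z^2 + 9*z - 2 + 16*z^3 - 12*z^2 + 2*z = 16*z^3 - 26*z^2 + 4*z + 6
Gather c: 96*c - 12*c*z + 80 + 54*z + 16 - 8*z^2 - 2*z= c*(96 - 12*z) - 8*z^2 + 52*z + 96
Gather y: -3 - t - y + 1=-t - y - 2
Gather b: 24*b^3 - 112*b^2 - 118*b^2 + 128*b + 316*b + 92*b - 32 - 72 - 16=24*b^3 - 230*b^2 + 536*b - 120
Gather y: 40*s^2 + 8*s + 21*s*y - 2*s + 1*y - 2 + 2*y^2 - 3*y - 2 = 40*s^2 + 6*s + 2*y^2 + y*(21*s - 2) - 4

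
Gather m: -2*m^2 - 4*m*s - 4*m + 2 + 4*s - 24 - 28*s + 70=-2*m^2 + m*(-4*s - 4) - 24*s + 48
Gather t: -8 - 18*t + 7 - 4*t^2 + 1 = -4*t^2 - 18*t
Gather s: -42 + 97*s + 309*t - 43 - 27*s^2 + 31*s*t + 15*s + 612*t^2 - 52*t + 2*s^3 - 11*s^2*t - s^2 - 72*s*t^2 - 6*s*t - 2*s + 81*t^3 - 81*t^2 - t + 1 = 2*s^3 + s^2*(-11*t - 28) + s*(-72*t^2 + 25*t + 110) + 81*t^3 + 531*t^2 + 256*t - 84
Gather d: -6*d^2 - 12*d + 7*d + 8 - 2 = -6*d^2 - 5*d + 6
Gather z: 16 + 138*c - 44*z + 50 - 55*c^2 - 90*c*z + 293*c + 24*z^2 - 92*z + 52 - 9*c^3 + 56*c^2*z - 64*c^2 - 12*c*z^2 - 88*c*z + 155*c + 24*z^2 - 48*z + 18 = -9*c^3 - 119*c^2 + 586*c + z^2*(48 - 12*c) + z*(56*c^2 - 178*c - 184) + 136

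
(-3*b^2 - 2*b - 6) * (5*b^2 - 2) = -15*b^4 - 10*b^3 - 24*b^2 + 4*b + 12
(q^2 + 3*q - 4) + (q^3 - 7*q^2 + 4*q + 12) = q^3 - 6*q^2 + 7*q + 8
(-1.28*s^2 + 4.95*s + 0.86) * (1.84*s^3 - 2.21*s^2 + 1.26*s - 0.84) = -2.3552*s^5 + 11.9368*s^4 - 10.9699*s^3 + 5.4116*s^2 - 3.0744*s - 0.7224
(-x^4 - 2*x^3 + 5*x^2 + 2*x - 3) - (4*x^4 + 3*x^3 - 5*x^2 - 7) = -5*x^4 - 5*x^3 + 10*x^2 + 2*x + 4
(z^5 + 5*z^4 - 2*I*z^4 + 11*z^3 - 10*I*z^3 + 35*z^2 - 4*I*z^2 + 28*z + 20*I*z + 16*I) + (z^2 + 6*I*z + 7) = z^5 + 5*z^4 - 2*I*z^4 + 11*z^3 - 10*I*z^3 + 36*z^2 - 4*I*z^2 + 28*z + 26*I*z + 7 + 16*I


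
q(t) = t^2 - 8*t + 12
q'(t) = 2*t - 8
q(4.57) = -3.68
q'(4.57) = 1.14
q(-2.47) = 37.86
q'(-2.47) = -12.94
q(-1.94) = 31.28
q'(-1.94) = -11.88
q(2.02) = -0.08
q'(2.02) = -3.96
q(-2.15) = 33.82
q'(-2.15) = -12.30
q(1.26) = 3.51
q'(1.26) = -5.48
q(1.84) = 0.67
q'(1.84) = -4.32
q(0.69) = 6.96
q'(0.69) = -6.62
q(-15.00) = 357.00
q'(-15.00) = -38.00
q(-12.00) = 252.00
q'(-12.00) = -32.00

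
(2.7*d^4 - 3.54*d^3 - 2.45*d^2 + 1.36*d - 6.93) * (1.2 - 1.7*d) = -4.59*d^5 + 9.258*d^4 - 0.0830000000000002*d^3 - 5.252*d^2 + 13.413*d - 8.316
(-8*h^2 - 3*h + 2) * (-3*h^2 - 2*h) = 24*h^4 + 25*h^3 - 4*h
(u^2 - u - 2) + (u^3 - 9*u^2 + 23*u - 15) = u^3 - 8*u^2 + 22*u - 17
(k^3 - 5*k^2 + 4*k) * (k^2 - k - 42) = k^5 - 6*k^4 - 33*k^3 + 206*k^2 - 168*k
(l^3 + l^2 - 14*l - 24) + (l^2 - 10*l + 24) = l^3 + 2*l^2 - 24*l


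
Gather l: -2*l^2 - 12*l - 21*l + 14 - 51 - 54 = -2*l^2 - 33*l - 91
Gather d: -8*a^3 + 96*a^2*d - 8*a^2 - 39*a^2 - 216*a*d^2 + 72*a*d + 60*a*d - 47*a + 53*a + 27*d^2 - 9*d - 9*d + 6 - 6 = -8*a^3 - 47*a^2 + 6*a + d^2*(27 - 216*a) + d*(96*a^2 + 132*a - 18)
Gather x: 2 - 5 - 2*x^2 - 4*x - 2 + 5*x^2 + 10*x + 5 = 3*x^2 + 6*x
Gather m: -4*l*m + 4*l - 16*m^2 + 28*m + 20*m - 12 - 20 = 4*l - 16*m^2 + m*(48 - 4*l) - 32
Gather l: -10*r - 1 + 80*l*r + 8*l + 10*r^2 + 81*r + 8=l*(80*r + 8) + 10*r^2 + 71*r + 7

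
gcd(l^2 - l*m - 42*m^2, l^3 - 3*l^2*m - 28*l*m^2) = l - 7*m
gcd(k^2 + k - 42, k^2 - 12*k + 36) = k - 6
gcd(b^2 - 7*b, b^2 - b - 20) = 1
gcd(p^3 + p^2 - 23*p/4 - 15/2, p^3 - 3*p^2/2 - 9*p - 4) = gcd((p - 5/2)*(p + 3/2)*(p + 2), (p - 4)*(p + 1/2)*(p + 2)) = p + 2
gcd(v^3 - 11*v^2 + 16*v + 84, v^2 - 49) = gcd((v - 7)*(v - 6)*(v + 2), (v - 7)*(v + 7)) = v - 7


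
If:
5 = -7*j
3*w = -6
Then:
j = -5/7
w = -2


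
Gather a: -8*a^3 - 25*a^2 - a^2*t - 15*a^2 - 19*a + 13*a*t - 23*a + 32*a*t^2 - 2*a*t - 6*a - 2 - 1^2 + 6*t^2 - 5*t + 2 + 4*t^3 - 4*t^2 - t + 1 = -8*a^3 + a^2*(-t - 40) + a*(32*t^2 + 11*t - 48) + 4*t^3 + 2*t^2 - 6*t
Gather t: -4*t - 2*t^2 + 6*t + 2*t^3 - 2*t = 2*t^3 - 2*t^2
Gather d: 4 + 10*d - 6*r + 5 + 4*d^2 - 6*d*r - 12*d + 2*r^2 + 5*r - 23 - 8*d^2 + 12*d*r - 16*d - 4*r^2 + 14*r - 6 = -4*d^2 + d*(6*r - 18) - 2*r^2 + 13*r - 20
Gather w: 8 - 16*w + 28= 36 - 16*w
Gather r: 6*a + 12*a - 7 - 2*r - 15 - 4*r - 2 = 18*a - 6*r - 24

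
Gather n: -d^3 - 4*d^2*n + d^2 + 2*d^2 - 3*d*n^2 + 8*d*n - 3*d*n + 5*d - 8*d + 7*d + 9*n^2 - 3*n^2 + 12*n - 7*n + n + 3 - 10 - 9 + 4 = -d^3 + 3*d^2 + 4*d + n^2*(6 - 3*d) + n*(-4*d^2 + 5*d + 6) - 12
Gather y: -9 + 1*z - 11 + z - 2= 2*z - 22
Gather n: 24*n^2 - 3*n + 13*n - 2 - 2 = 24*n^2 + 10*n - 4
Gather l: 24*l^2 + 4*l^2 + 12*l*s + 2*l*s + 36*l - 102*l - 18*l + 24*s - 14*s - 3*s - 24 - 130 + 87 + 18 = 28*l^2 + l*(14*s - 84) + 7*s - 49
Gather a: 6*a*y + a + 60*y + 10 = a*(6*y + 1) + 60*y + 10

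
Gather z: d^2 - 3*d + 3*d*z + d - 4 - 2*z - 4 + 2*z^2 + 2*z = d^2 + 3*d*z - 2*d + 2*z^2 - 8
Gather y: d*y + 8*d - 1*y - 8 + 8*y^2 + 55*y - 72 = 8*d + 8*y^2 + y*(d + 54) - 80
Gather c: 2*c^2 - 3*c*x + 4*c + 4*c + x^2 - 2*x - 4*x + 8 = 2*c^2 + c*(8 - 3*x) + x^2 - 6*x + 8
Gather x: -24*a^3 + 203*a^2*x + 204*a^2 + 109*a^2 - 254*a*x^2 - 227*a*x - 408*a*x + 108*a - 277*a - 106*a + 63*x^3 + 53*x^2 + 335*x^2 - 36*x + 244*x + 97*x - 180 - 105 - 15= -24*a^3 + 313*a^2 - 275*a + 63*x^3 + x^2*(388 - 254*a) + x*(203*a^2 - 635*a + 305) - 300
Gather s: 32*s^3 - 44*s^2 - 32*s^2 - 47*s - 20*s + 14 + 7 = 32*s^3 - 76*s^2 - 67*s + 21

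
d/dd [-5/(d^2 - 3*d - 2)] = 5*(2*d - 3)/(-d^2 + 3*d + 2)^2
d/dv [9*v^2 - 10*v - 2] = 18*v - 10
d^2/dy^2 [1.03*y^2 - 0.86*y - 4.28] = 2.06000000000000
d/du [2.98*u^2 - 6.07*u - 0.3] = 5.96*u - 6.07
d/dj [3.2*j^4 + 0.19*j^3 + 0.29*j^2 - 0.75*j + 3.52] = 12.8*j^3 + 0.57*j^2 + 0.58*j - 0.75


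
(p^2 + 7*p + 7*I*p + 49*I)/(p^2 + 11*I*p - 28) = (p + 7)/(p + 4*I)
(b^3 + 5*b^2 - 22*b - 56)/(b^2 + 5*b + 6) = (b^2 + 3*b - 28)/(b + 3)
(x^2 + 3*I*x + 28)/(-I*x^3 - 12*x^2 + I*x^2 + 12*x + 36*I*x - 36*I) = (I*x^2 - 3*x + 28*I)/(x^3 - x^2*(1 + 12*I) + 12*x*(-3 + I) + 36)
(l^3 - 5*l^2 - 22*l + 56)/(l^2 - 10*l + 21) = (l^2 + 2*l - 8)/(l - 3)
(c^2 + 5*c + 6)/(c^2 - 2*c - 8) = (c + 3)/(c - 4)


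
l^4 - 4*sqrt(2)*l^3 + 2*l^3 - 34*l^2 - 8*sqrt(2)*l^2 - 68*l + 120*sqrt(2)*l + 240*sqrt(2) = (l + 2)*(l - 5*sqrt(2))*(l - 3*sqrt(2))*(l + 4*sqrt(2))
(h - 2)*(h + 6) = h^2 + 4*h - 12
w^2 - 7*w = w*(w - 7)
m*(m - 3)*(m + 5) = m^3 + 2*m^2 - 15*m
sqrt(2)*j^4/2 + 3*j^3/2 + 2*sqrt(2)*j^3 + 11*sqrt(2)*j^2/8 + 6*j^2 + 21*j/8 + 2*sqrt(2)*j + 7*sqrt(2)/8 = (j + 1/2)*(j + 7/2)*(j + sqrt(2))*(sqrt(2)*j/2 + 1/2)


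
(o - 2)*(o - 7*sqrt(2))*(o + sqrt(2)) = o^3 - 6*sqrt(2)*o^2 - 2*o^2 - 14*o + 12*sqrt(2)*o + 28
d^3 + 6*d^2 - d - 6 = (d - 1)*(d + 1)*(d + 6)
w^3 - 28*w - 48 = (w - 6)*(w + 2)*(w + 4)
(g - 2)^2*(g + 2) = g^3 - 2*g^2 - 4*g + 8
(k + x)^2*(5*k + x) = 5*k^3 + 11*k^2*x + 7*k*x^2 + x^3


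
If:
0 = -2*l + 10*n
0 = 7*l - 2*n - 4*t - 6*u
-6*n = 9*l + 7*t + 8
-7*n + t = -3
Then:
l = 13/20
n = 13/100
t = -209/100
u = 253/120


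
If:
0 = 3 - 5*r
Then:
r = 3/5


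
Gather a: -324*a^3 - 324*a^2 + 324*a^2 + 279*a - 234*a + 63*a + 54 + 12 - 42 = -324*a^3 + 108*a + 24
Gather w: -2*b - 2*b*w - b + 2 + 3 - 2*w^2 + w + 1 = -3*b - 2*w^2 + w*(1 - 2*b) + 6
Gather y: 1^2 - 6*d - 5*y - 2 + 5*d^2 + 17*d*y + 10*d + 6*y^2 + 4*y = 5*d^2 + 4*d + 6*y^2 + y*(17*d - 1) - 1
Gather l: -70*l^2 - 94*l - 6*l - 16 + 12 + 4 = -70*l^2 - 100*l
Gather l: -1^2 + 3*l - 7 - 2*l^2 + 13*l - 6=-2*l^2 + 16*l - 14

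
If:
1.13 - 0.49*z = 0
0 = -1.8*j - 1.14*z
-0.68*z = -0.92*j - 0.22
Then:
No Solution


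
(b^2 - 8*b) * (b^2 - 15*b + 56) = b^4 - 23*b^3 + 176*b^2 - 448*b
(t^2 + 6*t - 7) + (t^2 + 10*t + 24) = 2*t^2 + 16*t + 17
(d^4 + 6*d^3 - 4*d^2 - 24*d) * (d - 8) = d^5 - 2*d^4 - 52*d^3 + 8*d^2 + 192*d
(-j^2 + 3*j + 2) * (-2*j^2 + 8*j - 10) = 2*j^4 - 14*j^3 + 30*j^2 - 14*j - 20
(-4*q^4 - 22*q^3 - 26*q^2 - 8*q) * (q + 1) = -4*q^5 - 26*q^4 - 48*q^3 - 34*q^2 - 8*q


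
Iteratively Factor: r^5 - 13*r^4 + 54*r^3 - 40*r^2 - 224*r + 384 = (r - 4)*(r^4 - 9*r^3 + 18*r^2 + 32*r - 96) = (r - 4)*(r - 3)*(r^3 - 6*r^2 + 32) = (r - 4)^2*(r - 3)*(r^2 - 2*r - 8) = (r - 4)^3*(r - 3)*(r + 2)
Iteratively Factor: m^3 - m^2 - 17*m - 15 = (m - 5)*(m^2 + 4*m + 3) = (m - 5)*(m + 1)*(m + 3)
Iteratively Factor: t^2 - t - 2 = (t + 1)*(t - 2)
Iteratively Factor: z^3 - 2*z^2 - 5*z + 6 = (z - 3)*(z^2 + z - 2) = (z - 3)*(z - 1)*(z + 2)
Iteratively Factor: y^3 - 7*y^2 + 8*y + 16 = (y + 1)*(y^2 - 8*y + 16) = (y - 4)*(y + 1)*(y - 4)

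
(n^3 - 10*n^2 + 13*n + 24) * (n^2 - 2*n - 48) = n^5 - 12*n^4 - 15*n^3 + 478*n^2 - 672*n - 1152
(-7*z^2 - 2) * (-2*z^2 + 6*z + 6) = 14*z^4 - 42*z^3 - 38*z^2 - 12*z - 12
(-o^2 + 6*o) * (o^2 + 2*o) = -o^4 + 4*o^3 + 12*o^2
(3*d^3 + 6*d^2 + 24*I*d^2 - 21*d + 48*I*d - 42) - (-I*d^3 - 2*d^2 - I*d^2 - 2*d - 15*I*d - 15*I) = 3*d^3 + I*d^3 + 8*d^2 + 25*I*d^2 - 19*d + 63*I*d - 42 + 15*I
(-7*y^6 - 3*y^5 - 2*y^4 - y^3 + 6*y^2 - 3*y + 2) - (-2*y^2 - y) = -7*y^6 - 3*y^5 - 2*y^4 - y^3 + 8*y^2 - 2*y + 2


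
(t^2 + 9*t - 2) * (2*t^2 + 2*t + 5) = 2*t^4 + 20*t^3 + 19*t^2 + 41*t - 10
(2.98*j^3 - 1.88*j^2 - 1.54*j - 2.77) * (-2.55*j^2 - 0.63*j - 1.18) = -7.599*j^5 + 2.9166*j^4 + 1.595*j^3 + 10.2521*j^2 + 3.5623*j + 3.2686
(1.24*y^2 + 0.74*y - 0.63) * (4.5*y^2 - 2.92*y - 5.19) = 5.58*y^4 - 0.2908*y^3 - 11.4314*y^2 - 2.001*y + 3.2697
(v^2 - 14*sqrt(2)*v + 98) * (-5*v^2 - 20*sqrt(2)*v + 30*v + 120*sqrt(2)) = -5*v^4 + 30*v^3 + 50*sqrt(2)*v^3 - 300*sqrt(2)*v^2 + 70*v^2 - 1960*sqrt(2)*v - 420*v + 11760*sqrt(2)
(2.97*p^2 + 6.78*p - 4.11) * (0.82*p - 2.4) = 2.4354*p^3 - 1.5684*p^2 - 19.6422*p + 9.864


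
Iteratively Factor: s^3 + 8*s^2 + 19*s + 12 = (s + 3)*(s^2 + 5*s + 4) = (s + 3)*(s + 4)*(s + 1)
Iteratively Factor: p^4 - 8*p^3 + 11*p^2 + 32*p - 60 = (p - 3)*(p^3 - 5*p^2 - 4*p + 20) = (p - 3)*(p + 2)*(p^2 - 7*p + 10) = (p - 5)*(p - 3)*(p + 2)*(p - 2)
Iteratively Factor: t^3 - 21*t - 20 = (t - 5)*(t^2 + 5*t + 4) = (t - 5)*(t + 1)*(t + 4)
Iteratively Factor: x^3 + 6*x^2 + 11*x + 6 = (x + 3)*(x^2 + 3*x + 2) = (x + 1)*(x + 3)*(x + 2)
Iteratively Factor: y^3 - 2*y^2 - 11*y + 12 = (y + 3)*(y^2 - 5*y + 4) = (y - 4)*(y + 3)*(y - 1)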